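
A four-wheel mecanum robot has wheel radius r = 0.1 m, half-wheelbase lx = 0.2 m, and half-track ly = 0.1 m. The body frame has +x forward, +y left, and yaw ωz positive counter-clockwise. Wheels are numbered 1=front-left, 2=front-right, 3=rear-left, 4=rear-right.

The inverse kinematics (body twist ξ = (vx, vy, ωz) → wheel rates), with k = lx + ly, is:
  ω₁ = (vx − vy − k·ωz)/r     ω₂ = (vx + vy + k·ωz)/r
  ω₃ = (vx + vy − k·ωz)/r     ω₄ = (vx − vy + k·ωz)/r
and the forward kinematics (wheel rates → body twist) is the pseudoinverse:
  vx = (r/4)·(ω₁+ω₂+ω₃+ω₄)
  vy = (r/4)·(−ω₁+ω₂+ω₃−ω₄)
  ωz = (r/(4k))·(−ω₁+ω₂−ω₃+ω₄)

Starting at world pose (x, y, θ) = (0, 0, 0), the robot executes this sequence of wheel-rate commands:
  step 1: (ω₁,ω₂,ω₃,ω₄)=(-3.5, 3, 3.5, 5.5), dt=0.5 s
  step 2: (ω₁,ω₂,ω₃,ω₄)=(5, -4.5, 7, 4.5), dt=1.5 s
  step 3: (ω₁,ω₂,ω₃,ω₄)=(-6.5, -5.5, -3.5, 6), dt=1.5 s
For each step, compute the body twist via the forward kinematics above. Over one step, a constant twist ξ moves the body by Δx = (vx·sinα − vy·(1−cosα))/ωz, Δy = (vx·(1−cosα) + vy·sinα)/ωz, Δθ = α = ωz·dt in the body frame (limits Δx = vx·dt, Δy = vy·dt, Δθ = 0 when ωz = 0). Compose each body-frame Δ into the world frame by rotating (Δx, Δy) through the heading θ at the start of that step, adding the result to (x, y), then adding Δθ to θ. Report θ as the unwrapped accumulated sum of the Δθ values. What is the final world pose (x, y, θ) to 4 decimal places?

step 1: ξ=(vx,vy,ωz)=(0.2125, 0.1125, 0.7083), dt=0.5 → body Δ=(0.0942, 0.0737, 0.3542) → world pose (0.0942, 0.0737, 0.3542)
step 2: ξ=(vx,vy,ωz)=(0.3000, -0.1750, -1.0000), dt=1.5 → body Δ=(0.1366, -0.4533, -1.5000) → world pose (0.3796, -0.3041, -1.1458)
step 3: ξ=(vx,vy,ωz)=(-0.2375, -0.2125, 0.8750), dt=1.5 → body Δ=(-0.0816, -0.4369, 1.3125) → world pose (-0.0521, -0.4099, 0.1667)

(-0.0521, -0.4099, 0.1667)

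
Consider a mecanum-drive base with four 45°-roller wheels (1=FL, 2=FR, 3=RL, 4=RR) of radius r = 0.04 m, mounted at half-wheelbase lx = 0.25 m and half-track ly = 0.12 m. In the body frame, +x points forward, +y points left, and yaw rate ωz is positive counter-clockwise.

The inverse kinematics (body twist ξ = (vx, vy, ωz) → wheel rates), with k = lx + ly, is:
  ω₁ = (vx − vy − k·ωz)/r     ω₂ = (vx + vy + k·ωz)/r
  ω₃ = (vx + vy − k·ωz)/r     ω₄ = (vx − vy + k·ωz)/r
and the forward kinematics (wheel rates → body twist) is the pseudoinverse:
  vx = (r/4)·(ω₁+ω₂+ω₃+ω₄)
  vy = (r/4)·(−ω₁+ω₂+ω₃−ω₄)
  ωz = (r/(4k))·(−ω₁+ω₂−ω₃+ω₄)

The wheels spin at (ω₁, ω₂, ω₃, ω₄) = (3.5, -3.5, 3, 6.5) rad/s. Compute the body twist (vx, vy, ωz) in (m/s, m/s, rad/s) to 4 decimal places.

(0.0950, -0.1050, -0.0946)

k = lx + ly = 0.25 + 0.12 = 0.3700
ω₁+ω₂+ω₃+ω₄ = 9.5000  →  vx = (0.04/4)·9.5000 = 0.0950
−ω₁+ω₂+ω₃−ω₄ = -10.5000  →  vy = (0.04/4)·-10.5000 = -0.1050
−ω₁+ω₂−ω₃+ω₄ = -3.5000  →  ωz = (0.04/1.4800)·-3.5000 = -0.0946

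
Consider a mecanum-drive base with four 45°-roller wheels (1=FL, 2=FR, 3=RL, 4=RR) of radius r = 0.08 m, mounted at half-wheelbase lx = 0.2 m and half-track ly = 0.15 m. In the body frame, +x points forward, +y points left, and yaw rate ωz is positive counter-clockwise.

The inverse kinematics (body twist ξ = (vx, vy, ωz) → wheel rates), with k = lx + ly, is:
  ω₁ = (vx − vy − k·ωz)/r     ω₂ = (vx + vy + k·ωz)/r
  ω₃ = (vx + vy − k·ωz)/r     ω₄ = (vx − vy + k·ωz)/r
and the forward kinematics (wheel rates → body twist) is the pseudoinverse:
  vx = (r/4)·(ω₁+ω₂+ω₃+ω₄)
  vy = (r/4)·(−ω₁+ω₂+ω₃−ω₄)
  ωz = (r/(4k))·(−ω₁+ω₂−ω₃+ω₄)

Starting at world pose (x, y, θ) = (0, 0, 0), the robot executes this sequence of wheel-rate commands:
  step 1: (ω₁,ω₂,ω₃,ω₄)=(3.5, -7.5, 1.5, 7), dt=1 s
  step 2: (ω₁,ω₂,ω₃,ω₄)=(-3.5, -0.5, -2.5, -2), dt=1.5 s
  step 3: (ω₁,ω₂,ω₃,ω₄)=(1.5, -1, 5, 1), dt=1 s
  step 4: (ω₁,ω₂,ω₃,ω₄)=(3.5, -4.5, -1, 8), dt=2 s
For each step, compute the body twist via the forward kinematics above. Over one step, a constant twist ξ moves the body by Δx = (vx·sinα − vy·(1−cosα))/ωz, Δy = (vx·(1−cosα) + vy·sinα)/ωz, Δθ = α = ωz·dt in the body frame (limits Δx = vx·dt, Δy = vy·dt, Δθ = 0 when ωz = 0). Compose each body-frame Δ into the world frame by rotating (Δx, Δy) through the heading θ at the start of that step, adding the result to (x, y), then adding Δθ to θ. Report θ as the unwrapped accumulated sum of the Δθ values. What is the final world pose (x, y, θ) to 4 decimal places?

(-0.0610, -0.9405, -0.2714)

step 1: ξ=(vx,vy,ωz)=(0.0900, -0.3300, -0.3143), dt=1.0 → body Δ=(0.0371, -0.3386, -0.3143) → world pose (0.0371, -0.3386, -0.3143)
step 2: ξ=(vx,vy,ωz)=(-0.1700, 0.0500, 0.2000), dt=1.5 → body Δ=(-0.2624, 0.0359, 0.3000) → world pose (-0.2013, -0.2234, -0.0143)
step 3: ξ=(vx,vy,ωz)=(0.1300, 0.0300, -0.3714), dt=1.0 → body Δ=(0.1325, 0.0054, -0.3714) → world pose (-0.0687, -0.2198, -0.3857)
step 4: ξ=(vx,vy,ωz)=(0.1200, -0.3400, 0.0571), dt=2.0 → body Δ=(0.2783, -0.6648, 0.1143) → world pose (-0.0610, -0.9405, -0.2714)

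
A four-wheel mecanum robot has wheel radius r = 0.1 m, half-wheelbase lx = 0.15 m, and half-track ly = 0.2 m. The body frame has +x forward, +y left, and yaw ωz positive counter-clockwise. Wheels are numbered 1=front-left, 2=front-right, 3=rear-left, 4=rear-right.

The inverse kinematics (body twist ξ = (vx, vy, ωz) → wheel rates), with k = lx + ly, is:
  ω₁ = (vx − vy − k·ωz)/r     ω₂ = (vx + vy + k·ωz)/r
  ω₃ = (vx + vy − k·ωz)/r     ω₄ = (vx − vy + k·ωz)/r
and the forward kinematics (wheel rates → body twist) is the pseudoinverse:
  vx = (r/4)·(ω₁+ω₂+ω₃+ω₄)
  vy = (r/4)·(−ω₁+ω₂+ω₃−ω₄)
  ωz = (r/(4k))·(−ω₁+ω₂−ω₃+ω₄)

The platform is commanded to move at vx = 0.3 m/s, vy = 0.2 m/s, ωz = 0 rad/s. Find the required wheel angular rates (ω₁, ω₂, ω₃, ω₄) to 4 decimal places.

k = lx + ly = 0.15 + 0.2 = 0.3500;  k·ωz = 0.3500·0 = 0.0000
ω₁ (FL) = (vx − vy − k·ωz)/r = 0.1000/0.1 = 1.0000
ω₂ (FR) = (vx + vy + k·ωz)/r = 0.5000/0.1 = 5.0000
ω₃ (RL) = (vx + vy − k·ωz)/r = 0.5000/0.1 = 5.0000
ω₄ (RR) = (vx − vy + k·ωz)/r = 0.1000/0.1 = 1.0000

(1.0000, 5.0000, 5.0000, 1.0000)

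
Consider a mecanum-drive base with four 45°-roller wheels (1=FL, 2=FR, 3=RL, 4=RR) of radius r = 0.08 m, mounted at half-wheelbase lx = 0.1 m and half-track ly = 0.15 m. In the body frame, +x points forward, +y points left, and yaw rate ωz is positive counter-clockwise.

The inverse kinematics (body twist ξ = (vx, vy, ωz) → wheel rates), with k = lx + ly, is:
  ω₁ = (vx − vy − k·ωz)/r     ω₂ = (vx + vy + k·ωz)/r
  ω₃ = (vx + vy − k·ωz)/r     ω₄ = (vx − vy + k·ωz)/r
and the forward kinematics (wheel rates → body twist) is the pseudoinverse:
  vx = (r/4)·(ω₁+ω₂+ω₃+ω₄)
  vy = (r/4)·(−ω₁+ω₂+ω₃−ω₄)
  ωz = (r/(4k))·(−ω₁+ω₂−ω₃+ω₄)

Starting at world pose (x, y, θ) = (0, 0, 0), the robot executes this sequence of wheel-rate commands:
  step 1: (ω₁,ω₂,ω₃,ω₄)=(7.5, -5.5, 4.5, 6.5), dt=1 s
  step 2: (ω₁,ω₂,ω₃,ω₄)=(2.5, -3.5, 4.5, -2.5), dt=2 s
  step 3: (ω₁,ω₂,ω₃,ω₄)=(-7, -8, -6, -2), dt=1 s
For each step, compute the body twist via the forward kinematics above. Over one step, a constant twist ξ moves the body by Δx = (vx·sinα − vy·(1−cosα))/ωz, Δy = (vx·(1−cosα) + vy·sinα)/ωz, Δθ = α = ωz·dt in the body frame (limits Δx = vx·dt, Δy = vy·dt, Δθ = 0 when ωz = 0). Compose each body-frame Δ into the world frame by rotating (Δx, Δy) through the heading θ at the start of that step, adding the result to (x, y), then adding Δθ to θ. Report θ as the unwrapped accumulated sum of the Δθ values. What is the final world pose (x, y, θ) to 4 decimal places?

(0.5324, -0.1809, -2.7200)

step 1: ξ=(vx,vy,ωz)=(0.2600, -0.3000, -0.8800), dt=1.0 → body Δ=(0.1040, -0.3700, -0.8800) → world pose (0.1040, -0.3700, -0.8800)
step 2: ξ=(vx,vy,ωz)=(0.0200, 0.0200, -1.0400), dt=2.0 → body Δ=(0.0454, -0.0118, -2.0800) → world pose (0.1238, -0.4125, -2.9600)
step 3: ξ=(vx,vy,ωz)=(-0.4600, -0.1000, 0.2400), dt=1.0 → body Δ=(-0.4437, -0.1540, 0.2400) → world pose (0.5324, -0.1809, -2.7200)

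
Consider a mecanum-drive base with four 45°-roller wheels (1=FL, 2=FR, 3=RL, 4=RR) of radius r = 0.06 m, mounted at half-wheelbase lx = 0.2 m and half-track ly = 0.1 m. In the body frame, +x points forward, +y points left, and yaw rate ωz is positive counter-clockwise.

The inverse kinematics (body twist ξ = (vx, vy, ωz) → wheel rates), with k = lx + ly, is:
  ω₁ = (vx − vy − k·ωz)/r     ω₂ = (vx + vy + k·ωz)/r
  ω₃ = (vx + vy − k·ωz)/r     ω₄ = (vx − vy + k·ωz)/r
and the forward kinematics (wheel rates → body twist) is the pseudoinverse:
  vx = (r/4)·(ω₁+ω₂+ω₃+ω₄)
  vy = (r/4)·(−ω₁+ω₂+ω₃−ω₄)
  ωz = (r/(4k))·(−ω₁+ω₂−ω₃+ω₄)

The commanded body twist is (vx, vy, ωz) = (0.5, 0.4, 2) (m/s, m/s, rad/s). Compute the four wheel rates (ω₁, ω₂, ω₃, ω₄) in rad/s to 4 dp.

k = lx + ly = 0.2 + 0.1 = 0.3000;  k·ωz = 0.3000·2 = 0.6000
ω₁ (FL) = (vx − vy − k·ωz)/r = -0.5000/0.06 = -8.3333
ω₂ (FR) = (vx + vy + k·ωz)/r = 1.5000/0.06 = 25.0000
ω₃ (RL) = (vx + vy − k·ωz)/r = 0.3000/0.06 = 5.0000
ω₄ (RR) = (vx − vy + k·ωz)/r = 0.7000/0.06 = 11.6667

(-8.3333, 25.0000, 5.0000, 11.6667)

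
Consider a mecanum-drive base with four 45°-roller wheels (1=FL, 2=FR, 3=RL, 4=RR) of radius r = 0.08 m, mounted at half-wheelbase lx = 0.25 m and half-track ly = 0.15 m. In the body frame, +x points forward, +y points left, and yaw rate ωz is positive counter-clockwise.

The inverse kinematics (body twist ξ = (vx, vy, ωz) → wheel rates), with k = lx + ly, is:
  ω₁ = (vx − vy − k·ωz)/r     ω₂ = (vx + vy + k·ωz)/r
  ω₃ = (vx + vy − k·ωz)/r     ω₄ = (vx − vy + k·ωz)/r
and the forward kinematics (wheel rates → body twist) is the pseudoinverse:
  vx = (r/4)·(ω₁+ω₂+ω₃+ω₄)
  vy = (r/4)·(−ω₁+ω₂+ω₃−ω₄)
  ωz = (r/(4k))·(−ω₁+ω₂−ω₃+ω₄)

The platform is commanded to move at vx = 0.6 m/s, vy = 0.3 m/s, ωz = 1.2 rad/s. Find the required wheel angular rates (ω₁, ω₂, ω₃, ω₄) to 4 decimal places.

k = lx + ly = 0.25 + 0.15 = 0.4000;  k·ωz = 0.4000·1.2 = 0.4800
ω₁ (FL) = (vx − vy − k·ωz)/r = -0.1800/0.08 = -2.2500
ω₂ (FR) = (vx + vy + k·ωz)/r = 1.3800/0.08 = 17.2500
ω₃ (RL) = (vx + vy − k·ωz)/r = 0.4200/0.08 = 5.2500
ω₄ (RR) = (vx − vy + k·ωz)/r = 0.7800/0.08 = 9.7500

(-2.2500, 17.2500, 5.2500, 9.7500)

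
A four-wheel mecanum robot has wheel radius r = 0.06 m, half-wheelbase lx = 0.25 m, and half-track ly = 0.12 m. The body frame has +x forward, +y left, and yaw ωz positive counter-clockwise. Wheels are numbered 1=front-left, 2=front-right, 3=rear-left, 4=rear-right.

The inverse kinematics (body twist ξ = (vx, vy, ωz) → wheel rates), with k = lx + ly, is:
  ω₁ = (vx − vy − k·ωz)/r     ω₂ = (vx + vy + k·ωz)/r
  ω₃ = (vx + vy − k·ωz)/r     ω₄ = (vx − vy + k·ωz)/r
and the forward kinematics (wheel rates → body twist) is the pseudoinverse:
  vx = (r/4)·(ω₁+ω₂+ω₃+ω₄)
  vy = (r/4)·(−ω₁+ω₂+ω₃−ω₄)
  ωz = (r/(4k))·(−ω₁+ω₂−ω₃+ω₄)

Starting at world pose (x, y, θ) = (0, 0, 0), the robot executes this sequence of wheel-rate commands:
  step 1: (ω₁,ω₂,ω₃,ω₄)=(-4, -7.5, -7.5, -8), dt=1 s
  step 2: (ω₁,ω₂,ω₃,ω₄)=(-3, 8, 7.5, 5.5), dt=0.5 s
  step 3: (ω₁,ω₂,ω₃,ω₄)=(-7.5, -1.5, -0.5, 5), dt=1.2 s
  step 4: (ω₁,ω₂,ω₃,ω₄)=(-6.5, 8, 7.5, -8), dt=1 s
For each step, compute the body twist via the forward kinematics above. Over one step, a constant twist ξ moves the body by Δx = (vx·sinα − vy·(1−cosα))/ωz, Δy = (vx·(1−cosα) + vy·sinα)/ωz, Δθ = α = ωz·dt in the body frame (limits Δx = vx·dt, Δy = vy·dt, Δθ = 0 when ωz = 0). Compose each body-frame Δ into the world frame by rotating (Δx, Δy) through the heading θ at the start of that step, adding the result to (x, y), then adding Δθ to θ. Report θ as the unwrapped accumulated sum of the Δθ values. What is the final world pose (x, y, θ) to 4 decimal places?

(-0.5706, 0.4497, 0.5392)

step 1: ξ=(vx,vy,ωz)=(-0.4050, -0.0450, -0.1622), dt=1.0 → body Δ=(-0.4069, -0.0120, -0.1622) → world pose (-0.4069, -0.0120, -0.1622)
step 2: ξ=(vx,vy,ωz)=(0.2700, 0.1950, 0.3649), dt=0.5 → body Δ=(0.1254, 0.1092, 0.1824) → world pose (-0.2655, 0.0755, 0.0203)
step 3: ξ=(vx,vy,ωz)=(-0.0675, 0.0075, 0.4662), dt=1.2 → body Δ=(-0.0793, -0.0135, 0.5595) → world pose (-0.3445, 0.0604, 0.5797)
step 4: ξ=(vx,vy,ωz)=(0.0150, 0.4500, -0.0405), dt=1.0 → body Δ=(0.0241, 0.4496, -0.0405) → world pose (-0.5706, 0.4497, 0.5392)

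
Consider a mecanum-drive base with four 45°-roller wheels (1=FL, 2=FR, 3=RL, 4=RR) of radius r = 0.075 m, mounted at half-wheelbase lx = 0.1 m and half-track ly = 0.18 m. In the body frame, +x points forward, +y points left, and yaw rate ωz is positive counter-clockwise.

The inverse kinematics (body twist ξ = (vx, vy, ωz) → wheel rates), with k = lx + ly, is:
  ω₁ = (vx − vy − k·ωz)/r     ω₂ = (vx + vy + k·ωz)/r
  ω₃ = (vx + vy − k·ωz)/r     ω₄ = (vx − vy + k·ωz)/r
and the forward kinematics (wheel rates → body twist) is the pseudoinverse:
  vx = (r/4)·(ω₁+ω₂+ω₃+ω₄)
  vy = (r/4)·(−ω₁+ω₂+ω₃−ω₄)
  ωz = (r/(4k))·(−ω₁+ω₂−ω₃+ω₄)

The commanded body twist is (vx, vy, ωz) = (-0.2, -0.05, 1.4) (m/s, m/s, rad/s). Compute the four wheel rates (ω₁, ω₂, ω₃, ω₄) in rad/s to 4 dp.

k = lx + ly = 0.1 + 0.18 = 0.2800;  k·ωz = 0.2800·1.4 = 0.3920
ω₁ (FL) = (vx − vy − k·ωz)/r = -0.5420/0.075 = -7.2267
ω₂ (FR) = (vx + vy + k·ωz)/r = 0.1420/0.075 = 1.8933
ω₃ (RL) = (vx + vy − k·ωz)/r = -0.6420/0.075 = -8.5600
ω₄ (RR) = (vx − vy + k·ωz)/r = 0.2420/0.075 = 3.2267

(-7.2267, 1.8933, -8.5600, 3.2267)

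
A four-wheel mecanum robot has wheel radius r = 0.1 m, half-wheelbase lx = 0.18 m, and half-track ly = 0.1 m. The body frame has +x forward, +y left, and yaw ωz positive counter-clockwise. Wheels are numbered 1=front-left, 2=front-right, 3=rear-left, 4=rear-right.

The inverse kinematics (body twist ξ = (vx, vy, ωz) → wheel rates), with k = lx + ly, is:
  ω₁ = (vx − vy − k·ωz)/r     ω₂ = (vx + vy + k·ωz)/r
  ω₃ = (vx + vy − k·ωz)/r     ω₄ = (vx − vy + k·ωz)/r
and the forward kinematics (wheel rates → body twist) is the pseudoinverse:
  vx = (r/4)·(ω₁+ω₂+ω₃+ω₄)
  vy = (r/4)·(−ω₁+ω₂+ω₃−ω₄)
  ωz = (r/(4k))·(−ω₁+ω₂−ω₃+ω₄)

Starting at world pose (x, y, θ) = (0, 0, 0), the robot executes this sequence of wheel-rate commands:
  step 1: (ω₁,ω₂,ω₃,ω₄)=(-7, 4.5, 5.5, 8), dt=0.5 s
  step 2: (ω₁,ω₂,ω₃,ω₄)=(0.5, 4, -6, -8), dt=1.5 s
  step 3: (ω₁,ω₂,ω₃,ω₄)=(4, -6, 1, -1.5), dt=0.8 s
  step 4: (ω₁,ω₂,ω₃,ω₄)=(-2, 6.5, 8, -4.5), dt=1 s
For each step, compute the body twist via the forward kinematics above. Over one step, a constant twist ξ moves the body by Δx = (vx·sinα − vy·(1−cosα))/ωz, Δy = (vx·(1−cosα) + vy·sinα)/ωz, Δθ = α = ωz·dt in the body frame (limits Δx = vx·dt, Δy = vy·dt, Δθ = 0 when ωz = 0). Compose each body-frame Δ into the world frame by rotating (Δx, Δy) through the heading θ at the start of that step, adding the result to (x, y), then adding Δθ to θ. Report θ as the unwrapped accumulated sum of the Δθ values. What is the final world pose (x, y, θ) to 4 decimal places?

(0.0207, 0.3705, -0.4241)

step 1: ξ=(vx,vy,ωz)=(0.2750, 0.2250, 1.2500), dt=0.5 → body Δ=(0.0947, 0.1469, 0.6250) → world pose (0.0947, 0.1469, 0.6250)
step 2: ξ=(vx,vy,ωz)=(-0.2375, 0.1375, 0.1339), dt=1.5 → body Δ=(-0.3745, 0.1692, 0.2009) → world pose (-0.3080, 0.0650, 0.8259)
step 3: ξ=(vx,vy,ωz)=(-0.0625, -0.1875, -1.1161), dt=0.8 → body Δ=(-0.1062, -0.1100, -0.8929) → world pose (-0.2992, -0.0877, -0.0670)
step 4: ξ=(vx,vy,ωz)=(0.2000, 0.5250, -0.3571), dt=1.0 → body Δ=(0.2885, 0.4786, -0.3571) → world pose (0.0207, 0.3705, -0.4241)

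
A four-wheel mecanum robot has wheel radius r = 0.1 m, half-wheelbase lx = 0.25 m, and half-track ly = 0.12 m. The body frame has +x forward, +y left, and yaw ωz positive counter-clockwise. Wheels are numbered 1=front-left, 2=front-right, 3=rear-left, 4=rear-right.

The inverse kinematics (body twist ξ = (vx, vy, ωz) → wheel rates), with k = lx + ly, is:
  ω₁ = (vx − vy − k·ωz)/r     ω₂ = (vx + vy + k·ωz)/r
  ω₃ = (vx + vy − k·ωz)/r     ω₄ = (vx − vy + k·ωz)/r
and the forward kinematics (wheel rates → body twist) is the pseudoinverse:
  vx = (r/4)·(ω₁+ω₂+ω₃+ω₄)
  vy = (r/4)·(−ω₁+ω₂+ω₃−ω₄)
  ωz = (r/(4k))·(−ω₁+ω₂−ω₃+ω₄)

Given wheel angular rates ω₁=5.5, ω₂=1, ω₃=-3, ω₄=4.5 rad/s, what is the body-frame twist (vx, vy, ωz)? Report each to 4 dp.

(0.2000, -0.3000, 0.2027)

k = lx + ly = 0.25 + 0.12 = 0.3700
ω₁+ω₂+ω₃+ω₄ = 8.0000  →  vx = (0.1/4)·8.0000 = 0.2000
−ω₁+ω₂+ω₃−ω₄ = -12.0000  →  vy = (0.1/4)·-12.0000 = -0.3000
−ω₁+ω₂−ω₃+ω₄ = 3.0000  →  ωz = (0.1/1.4800)·3.0000 = 0.2027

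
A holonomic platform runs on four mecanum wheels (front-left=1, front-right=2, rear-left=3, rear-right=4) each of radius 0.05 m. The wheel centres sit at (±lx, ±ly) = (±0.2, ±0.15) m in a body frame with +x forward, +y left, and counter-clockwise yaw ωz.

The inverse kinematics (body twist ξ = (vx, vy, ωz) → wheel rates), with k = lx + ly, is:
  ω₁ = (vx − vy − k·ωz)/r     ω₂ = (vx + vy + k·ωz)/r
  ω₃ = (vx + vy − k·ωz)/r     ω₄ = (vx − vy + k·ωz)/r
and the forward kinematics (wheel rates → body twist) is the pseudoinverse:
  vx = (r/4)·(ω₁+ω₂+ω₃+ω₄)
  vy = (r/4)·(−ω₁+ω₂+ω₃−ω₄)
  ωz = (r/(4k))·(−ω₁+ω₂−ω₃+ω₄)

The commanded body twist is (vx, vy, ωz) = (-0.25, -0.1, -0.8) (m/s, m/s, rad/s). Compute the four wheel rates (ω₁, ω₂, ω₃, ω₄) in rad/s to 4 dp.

k = lx + ly = 0.2 + 0.15 = 0.3500;  k·ωz = 0.3500·-0.8 = -0.2800
ω₁ (FL) = (vx − vy − k·ωz)/r = 0.1300/0.05 = 2.6000
ω₂ (FR) = (vx + vy + k·ωz)/r = -0.6300/0.05 = -12.6000
ω₃ (RL) = (vx + vy − k·ωz)/r = -0.0700/0.05 = -1.4000
ω₄ (RR) = (vx − vy + k·ωz)/r = -0.4300/0.05 = -8.6000

(2.6000, -12.6000, -1.4000, -8.6000)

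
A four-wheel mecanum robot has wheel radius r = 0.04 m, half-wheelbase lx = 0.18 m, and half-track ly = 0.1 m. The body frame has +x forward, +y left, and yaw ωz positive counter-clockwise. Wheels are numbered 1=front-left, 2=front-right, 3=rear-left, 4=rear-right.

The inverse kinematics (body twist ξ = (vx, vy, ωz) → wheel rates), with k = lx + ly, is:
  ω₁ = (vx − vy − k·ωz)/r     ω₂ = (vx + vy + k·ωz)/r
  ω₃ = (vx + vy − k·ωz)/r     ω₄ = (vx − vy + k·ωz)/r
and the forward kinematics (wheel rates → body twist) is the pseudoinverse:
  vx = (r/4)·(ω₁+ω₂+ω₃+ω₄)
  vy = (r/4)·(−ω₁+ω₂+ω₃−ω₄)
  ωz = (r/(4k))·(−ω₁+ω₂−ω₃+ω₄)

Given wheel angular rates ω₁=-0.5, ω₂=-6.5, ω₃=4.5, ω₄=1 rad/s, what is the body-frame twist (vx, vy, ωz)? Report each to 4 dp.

k = lx + ly = 0.18 + 0.1 = 0.2800
ω₁+ω₂+ω₃+ω₄ = -1.5000  →  vx = (0.04/4)·-1.5000 = -0.0150
−ω₁+ω₂+ω₃−ω₄ = -2.5000  →  vy = (0.04/4)·-2.5000 = -0.0250
−ω₁+ω₂−ω₃+ω₄ = -9.5000  →  ωz = (0.04/1.1200)·-9.5000 = -0.3393

(-0.0150, -0.0250, -0.3393)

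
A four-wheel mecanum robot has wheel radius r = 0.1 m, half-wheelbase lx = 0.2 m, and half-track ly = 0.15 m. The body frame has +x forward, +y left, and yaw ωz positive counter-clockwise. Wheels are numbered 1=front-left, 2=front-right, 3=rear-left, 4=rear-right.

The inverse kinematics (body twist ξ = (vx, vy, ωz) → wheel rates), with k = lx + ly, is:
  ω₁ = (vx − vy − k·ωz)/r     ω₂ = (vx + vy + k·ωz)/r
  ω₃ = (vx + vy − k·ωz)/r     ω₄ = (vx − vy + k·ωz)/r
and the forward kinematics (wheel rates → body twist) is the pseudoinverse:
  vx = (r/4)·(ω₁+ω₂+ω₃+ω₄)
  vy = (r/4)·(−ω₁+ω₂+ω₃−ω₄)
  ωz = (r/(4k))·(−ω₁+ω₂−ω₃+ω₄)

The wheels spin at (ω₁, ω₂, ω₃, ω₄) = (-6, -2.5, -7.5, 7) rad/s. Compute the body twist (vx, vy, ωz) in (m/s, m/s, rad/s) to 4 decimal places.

k = lx + ly = 0.2 + 0.15 = 0.3500
ω₁+ω₂+ω₃+ω₄ = -9.0000  →  vx = (0.1/4)·-9.0000 = -0.2250
−ω₁+ω₂+ω₃−ω₄ = -11.0000  →  vy = (0.1/4)·-11.0000 = -0.2750
−ω₁+ω₂−ω₃+ω₄ = 18.0000  →  ωz = (0.1/1.4000)·18.0000 = 1.2857

(-0.2250, -0.2750, 1.2857)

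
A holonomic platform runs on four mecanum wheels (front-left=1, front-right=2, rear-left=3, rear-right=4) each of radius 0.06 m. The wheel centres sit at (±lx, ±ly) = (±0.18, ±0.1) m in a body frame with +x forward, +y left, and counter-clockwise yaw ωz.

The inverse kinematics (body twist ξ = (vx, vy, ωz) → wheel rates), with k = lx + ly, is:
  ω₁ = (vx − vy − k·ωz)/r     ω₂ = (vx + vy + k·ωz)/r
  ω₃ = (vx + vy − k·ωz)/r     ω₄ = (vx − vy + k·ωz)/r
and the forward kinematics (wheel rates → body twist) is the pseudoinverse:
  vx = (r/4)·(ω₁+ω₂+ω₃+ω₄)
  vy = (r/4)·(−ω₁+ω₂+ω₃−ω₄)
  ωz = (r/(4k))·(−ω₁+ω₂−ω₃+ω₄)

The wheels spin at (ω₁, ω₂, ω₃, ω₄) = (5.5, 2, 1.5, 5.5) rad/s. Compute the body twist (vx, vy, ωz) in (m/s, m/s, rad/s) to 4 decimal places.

(0.2175, -0.1125, 0.0268)

k = lx + ly = 0.18 + 0.1 = 0.2800
ω₁+ω₂+ω₃+ω₄ = 14.5000  →  vx = (0.06/4)·14.5000 = 0.2175
−ω₁+ω₂+ω₃−ω₄ = -7.5000  →  vy = (0.06/4)·-7.5000 = -0.1125
−ω₁+ω₂−ω₃+ω₄ = 0.5000  →  ωz = (0.06/1.1200)·0.5000 = 0.0268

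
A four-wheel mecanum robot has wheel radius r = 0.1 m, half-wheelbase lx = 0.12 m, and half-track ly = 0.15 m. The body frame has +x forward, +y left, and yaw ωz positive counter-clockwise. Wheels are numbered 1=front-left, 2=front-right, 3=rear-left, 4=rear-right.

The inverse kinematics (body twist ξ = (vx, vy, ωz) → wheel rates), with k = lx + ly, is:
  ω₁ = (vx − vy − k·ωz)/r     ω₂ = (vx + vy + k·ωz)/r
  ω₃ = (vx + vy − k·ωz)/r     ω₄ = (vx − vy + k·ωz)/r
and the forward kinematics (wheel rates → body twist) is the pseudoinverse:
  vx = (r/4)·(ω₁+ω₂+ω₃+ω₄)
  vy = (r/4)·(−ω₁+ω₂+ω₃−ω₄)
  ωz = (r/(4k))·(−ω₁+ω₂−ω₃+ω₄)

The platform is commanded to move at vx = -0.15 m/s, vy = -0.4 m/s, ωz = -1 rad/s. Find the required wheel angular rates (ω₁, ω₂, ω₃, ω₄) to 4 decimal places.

(5.2000, -8.2000, -2.8000, -0.2000)

k = lx + ly = 0.12 + 0.15 = 0.2700;  k·ωz = 0.2700·-1 = -0.2700
ω₁ (FL) = (vx − vy − k·ωz)/r = 0.5200/0.1 = 5.2000
ω₂ (FR) = (vx + vy + k·ωz)/r = -0.8200/0.1 = -8.2000
ω₃ (RL) = (vx + vy − k·ωz)/r = -0.2800/0.1 = -2.8000
ω₄ (RR) = (vx − vy + k·ωz)/r = -0.0200/0.1 = -0.2000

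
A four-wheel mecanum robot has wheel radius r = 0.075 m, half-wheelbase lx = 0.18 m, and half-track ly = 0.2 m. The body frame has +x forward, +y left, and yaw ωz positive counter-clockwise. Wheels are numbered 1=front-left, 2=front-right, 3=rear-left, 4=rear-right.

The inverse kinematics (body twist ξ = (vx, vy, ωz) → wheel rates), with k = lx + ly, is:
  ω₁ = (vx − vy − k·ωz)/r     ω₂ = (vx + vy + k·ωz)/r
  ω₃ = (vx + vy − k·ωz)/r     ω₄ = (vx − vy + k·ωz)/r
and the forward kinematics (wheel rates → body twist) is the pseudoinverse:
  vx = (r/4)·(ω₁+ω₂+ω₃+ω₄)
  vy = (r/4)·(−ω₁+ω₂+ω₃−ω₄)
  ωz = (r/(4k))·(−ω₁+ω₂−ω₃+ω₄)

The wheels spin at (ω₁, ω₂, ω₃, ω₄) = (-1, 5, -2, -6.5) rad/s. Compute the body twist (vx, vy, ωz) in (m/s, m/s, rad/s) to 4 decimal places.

(-0.0844, 0.1969, 0.0740)

k = lx + ly = 0.18 + 0.2 = 0.3800
ω₁+ω₂+ω₃+ω₄ = -4.5000  →  vx = (0.075/4)·-4.5000 = -0.0844
−ω₁+ω₂+ω₃−ω₄ = 10.5000  →  vy = (0.075/4)·10.5000 = 0.1969
−ω₁+ω₂−ω₃+ω₄ = 1.5000  →  ωz = (0.075/1.5200)·1.5000 = 0.0740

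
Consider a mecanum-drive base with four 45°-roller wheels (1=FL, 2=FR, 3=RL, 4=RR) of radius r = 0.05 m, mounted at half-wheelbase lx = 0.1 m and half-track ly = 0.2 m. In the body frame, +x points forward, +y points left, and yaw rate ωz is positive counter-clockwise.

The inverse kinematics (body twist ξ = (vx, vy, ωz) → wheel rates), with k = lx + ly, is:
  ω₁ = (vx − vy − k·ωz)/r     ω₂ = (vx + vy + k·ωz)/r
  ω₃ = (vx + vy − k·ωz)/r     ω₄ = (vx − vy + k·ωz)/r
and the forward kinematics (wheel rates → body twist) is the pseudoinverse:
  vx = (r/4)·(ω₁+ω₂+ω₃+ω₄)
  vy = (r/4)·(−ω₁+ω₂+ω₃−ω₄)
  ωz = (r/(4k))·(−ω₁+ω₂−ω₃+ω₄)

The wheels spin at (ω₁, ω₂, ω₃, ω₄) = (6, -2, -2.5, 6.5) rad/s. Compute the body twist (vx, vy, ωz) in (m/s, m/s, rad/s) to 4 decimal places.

(0.1000, -0.2125, 0.0417)

k = lx + ly = 0.1 + 0.2 = 0.3000
ω₁+ω₂+ω₃+ω₄ = 8.0000  →  vx = (0.05/4)·8.0000 = 0.1000
−ω₁+ω₂+ω₃−ω₄ = -17.0000  →  vy = (0.05/4)·-17.0000 = -0.2125
−ω₁+ω₂−ω₃+ω₄ = 1.0000  →  ωz = (0.05/1.2000)·1.0000 = 0.0417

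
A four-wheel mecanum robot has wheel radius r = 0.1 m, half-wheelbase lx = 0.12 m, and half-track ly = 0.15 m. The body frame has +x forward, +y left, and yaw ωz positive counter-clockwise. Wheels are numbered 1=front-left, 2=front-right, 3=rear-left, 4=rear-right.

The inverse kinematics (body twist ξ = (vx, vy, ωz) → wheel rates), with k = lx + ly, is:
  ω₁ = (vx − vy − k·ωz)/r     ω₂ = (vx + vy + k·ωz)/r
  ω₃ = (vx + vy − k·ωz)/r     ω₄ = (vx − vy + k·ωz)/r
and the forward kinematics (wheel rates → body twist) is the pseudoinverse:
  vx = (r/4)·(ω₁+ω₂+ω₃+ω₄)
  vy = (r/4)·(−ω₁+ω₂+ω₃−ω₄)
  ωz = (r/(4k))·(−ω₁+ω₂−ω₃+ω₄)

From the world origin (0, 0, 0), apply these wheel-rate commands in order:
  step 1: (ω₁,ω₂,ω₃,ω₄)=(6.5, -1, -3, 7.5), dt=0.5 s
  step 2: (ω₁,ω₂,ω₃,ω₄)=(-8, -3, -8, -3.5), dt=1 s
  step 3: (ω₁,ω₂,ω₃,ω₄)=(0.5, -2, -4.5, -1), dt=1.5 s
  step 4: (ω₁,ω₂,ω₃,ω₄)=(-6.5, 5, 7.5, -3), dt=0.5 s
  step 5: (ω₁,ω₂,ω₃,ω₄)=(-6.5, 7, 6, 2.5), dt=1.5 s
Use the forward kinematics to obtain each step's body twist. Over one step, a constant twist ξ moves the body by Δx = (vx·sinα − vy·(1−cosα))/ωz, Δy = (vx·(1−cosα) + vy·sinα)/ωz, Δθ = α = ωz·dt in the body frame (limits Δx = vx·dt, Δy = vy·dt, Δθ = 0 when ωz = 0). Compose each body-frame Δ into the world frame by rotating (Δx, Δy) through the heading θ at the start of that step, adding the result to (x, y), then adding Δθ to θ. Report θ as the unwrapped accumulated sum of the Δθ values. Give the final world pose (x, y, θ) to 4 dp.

step 1: ξ=(vx,vy,ωz)=(0.2500, -0.4500, 0.2778), dt=0.5 → body Δ=(0.1402, -0.2156, 0.1389) → world pose (0.1402, -0.2156, 0.1389)
step 2: ξ=(vx,vy,ωz)=(-0.5625, 0.0125, 0.8796), dt=1.0 → body Δ=(-0.4979, -0.2209, 0.8796) → world pose (-0.3223, -0.5033, 1.0185)
step 3: ξ=(vx,vy,ωz)=(-0.1750, -0.1500, 0.0926), dt=1.5 → body Δ=(-0.2461, -0.2425, 0.1389) → world pose (-0.2450, -0.8400, 1.1574)
step 4: ξ=(vx,vy,ωz)=(0.0750, 0.5500, 0.0926), dt=0.5 → body Δ=(0.0311, 0.2758, 0.0463) → world pose (-0.4850, -0.7007, 1.2037)
step 5: ξ=(vx,vy,ωz)=(0.2250, 0.4250, 0.9259), dt=1.5 → body Δ=(-0.1370, 0.6505, 1.3889) → world pose (-1.1413, -0.5951, 2.5926)

(-1.1413, -0.5951, 2.5926)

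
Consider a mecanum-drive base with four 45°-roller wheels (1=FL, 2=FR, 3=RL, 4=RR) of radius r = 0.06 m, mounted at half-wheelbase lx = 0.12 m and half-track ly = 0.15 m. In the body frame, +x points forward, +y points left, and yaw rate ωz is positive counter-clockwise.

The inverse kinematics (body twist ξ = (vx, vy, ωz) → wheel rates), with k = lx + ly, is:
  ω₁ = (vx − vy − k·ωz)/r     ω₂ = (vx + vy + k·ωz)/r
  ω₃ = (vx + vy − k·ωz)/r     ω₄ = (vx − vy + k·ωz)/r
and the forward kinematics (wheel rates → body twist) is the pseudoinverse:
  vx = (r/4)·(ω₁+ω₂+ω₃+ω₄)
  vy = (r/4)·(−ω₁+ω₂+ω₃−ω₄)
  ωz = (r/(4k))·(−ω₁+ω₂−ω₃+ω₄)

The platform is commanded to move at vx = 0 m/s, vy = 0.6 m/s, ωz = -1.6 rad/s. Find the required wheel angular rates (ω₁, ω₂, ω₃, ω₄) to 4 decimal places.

(-2.8000, 2.8000, 17.2000, -17.2000)

k = lx + ly = 0.12 + 0.15 = 0.2700;  k·ωz = 0.2700·-1.6 = -0.4320
ω₁ (FL) = (vx − vy − k·ωz)/r = -0.1680/0.06 = -2.8000
ω₂ (FR) = (vx + vy + k·ωz)/r = 0.1680/0.06 = 2.8000
ω₃ (RL) = (vx + vy − k·ωz)/r = 1.0320/0.06 = 17.2000
ω₄ (RR) = (vx − vy + k·ωz)/r = -1.0320/0.06 = -17.2000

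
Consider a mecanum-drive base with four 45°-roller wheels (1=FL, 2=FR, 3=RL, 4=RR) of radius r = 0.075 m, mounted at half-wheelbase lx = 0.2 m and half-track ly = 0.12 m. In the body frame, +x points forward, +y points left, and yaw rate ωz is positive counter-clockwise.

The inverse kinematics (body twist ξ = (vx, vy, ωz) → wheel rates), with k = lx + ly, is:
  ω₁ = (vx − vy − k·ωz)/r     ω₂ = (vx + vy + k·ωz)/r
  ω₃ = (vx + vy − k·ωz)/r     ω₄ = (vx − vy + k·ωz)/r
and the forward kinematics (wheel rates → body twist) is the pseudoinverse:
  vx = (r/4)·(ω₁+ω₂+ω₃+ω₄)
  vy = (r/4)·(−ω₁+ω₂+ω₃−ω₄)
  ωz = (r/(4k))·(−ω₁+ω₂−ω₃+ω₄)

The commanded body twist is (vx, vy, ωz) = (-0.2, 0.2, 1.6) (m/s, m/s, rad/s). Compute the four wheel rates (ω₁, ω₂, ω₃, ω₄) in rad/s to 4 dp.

k = lx + ly = 0.2 + 0.12 = 0.3200;  k·ωz = 0.3200·1.6 = 0.5120
ω₁ (FL) = (vx − vy − k·ωz)/r = -0.9120/0.075 = -12.1600
ω₂ (FR) = (vx + vy + k·ωz)/r = 0.5120/0.075 = 6.8267
ω₃ (RL) = (vx + vy − k·ωz)/r = -0.5120/0.075 = -6.8267
ω₄ (RR) = (vx − vy + k·ωz)/r = 0.1120/0.075 = 1.4933

(-12.1600, 6.8267, -6.8267, 1.4933)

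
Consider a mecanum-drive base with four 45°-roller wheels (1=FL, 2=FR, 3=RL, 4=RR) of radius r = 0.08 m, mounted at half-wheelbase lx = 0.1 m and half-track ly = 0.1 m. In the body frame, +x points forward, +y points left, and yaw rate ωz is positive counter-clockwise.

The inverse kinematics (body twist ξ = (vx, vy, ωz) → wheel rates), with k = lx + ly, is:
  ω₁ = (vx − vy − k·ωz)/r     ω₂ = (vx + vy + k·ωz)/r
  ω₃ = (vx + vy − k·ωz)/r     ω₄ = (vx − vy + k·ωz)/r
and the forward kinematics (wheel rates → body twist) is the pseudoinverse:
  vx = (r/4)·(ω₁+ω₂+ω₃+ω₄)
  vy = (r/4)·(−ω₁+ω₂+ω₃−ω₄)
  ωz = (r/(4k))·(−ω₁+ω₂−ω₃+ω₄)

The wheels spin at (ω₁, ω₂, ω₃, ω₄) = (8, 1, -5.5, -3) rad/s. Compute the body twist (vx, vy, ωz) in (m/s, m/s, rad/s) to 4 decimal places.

(0.0100, -0.1900, -0.4500)

k = lx + ly = 0.1 + 0.1 = 0.2000
ω₁+ω₂+ω₃+ω₄ = 0.5000  →  vx = (0.08/4)·0.5000 = 0.0100
−ω₁+ω₂+ω₃−ω₄ = -9.5000  →  vy = (0.08/4)·-9.5000 = -0.1900
−ω₁+ω₂−ω₃+ω₄ = -4.5000  →  ωz = (0.08/0.8000)·-4.5000 = -0.4500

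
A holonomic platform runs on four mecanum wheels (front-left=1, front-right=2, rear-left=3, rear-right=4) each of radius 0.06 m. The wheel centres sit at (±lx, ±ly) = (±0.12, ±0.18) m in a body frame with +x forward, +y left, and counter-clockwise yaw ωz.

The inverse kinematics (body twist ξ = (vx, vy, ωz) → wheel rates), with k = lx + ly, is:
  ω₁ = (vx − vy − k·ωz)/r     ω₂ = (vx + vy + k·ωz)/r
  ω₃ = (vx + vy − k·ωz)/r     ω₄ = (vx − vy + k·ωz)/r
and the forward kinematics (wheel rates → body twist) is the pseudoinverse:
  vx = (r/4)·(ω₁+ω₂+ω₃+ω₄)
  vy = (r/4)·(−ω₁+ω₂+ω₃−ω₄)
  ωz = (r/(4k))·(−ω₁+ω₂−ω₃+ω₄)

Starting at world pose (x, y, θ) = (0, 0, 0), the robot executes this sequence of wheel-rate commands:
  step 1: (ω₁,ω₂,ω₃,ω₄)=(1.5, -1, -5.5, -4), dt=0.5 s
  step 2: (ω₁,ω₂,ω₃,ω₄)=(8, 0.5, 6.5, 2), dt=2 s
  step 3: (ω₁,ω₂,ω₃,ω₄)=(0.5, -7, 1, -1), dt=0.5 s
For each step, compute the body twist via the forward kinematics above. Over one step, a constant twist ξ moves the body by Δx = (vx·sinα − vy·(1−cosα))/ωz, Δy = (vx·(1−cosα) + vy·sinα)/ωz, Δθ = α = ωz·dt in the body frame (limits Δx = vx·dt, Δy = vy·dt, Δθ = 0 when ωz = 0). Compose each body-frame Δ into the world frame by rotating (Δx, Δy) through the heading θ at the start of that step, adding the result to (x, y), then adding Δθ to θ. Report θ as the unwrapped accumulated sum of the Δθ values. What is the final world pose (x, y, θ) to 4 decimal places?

(0.2208, -0.3405, -1.4625)

step 1: ξ=(vx,vy,ωz)=(-0.1350, -0.0600, -0.0500), dt=0.5 → body Δ=(-0.0679, -0.0292, -0.0250) → world pose (-0.0679, -0.0292, -0.0250)
step 2: ξ=(vx,vy,ωz)=(0.2550, -0.0450, -0.6000), dt=2.0 → body Δ=(0.3483, -0.3409, -1.2000) → world pose (0.2718, -0.3787, -1.2250)
step 3: ξ=(vx,vy,ωz)=(-0.0975, -0.0825, -0.4750), dt=0.5 → body Δ=(-0.0532, -0.0351, -0.2375) → world pose (0.2208, -0.3405, -1.4625)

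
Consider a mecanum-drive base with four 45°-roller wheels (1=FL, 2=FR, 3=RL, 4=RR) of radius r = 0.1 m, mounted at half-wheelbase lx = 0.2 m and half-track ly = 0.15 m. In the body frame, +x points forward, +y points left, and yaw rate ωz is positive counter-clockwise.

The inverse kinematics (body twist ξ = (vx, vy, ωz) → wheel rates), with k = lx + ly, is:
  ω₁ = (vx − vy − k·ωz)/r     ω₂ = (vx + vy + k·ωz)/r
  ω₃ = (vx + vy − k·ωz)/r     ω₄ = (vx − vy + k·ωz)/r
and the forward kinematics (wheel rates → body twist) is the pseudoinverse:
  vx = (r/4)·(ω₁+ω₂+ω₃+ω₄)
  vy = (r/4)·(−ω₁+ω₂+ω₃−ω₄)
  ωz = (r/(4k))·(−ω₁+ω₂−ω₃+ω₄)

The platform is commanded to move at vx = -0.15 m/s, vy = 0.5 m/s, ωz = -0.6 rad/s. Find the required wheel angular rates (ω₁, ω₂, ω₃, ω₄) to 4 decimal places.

(-4.4000, 1.4000, 5.6000, -8.6000)

k = lx + ly = 0.2 + 0.15 = 0.3500;  k·ωz = 0.3500·-0.6 = -0.2100
ω₁ (FL) = (vx − vy − k·ωz)/r = -0.4400/0.1 = -4.4000
ω₂ (FR) = (vx + vy + k·ωz)/r = 0.1400/0.1 = 1.4000
ω₃ (RL) = (vx + vy − k·ωz)/r = 0.5600/0.1 = 5.6000
ω₄ (RR) = (vx − vy + k·ωz)/r = -0.8600/0.1 = -8.6000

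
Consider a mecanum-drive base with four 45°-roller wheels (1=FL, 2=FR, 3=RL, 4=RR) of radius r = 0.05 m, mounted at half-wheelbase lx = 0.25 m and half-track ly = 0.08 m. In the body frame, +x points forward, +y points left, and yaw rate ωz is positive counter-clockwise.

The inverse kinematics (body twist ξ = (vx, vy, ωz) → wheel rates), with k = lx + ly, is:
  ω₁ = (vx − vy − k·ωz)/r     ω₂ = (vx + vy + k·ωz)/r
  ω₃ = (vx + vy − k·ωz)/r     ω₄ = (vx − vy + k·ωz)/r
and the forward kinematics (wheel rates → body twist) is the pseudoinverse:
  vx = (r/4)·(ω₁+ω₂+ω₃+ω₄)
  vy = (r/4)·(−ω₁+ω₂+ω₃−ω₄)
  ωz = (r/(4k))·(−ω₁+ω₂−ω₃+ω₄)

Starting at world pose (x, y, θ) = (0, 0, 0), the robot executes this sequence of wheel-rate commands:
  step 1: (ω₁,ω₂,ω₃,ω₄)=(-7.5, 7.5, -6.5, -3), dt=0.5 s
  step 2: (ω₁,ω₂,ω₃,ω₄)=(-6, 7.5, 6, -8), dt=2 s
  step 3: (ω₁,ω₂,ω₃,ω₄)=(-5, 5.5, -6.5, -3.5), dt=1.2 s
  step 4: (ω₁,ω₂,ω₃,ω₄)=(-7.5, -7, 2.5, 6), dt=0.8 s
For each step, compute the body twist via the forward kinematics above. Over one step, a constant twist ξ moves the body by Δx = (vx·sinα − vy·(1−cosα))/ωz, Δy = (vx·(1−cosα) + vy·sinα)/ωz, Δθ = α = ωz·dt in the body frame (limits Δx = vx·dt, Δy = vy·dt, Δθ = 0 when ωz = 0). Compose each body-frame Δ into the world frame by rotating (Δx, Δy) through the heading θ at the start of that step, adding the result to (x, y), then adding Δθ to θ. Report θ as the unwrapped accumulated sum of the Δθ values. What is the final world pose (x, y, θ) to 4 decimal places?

(-0.4927, 0.6483, 1.0473)

step 1: ξ=(vx,vy,ωz)=(-0.1188, 0.1437, 0.7008), dt=0.5 → body Δ=(-0.0706, 0.0601, 0.3504) → world pose (-0.0706, 0.0601, 0.3504)
step 2: ξ=(vx,vy,ωz)=(-0.0063, 0.3438, -0.0189), dt=2.0 → body Δ=(0.0005, 0.6876, -0.0379) → world pose (-0.3062, 0.7061, 0.3125)
step 3: ξ=(vx,vy,ωz)=(-0.1187, 0.0938, 0.5114), dt=1.2 → body Δ=(-0.1672, 0.0632, 0.6136) → world pose (-0.4847, 0.7148, 0.9261)
step 4: ξ=(vx,vy,ωz)=(-0.0750, -0.0375, 0.1515), dt=0.8 → body Δ=(-0.0580, -0.0336, 0.1212) → world pose (-0.4927, 0.6483, 1.0473)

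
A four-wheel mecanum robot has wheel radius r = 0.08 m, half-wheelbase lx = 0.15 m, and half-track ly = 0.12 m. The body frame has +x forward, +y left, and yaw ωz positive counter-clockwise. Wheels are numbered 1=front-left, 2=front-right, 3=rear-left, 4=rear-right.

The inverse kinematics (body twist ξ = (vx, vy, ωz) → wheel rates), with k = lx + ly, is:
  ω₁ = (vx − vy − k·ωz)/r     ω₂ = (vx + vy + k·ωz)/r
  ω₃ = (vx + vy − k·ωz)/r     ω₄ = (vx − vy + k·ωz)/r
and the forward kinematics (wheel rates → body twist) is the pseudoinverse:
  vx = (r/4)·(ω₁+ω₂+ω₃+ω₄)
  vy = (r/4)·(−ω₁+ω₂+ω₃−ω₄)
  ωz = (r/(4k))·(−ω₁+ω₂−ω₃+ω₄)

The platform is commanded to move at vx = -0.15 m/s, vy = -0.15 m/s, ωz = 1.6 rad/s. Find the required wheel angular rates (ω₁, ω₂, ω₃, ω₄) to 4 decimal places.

(-5.4000, 1.6500, -9.1500, 5.4000)

k = lx + ly = 0.15 + 0.12 = 0.2700;  k·ωz = 0.2700·1.6 = 0.4320
ω₁ (FL) = (vx − vy − k·ωz)/r = -0.4320/0.08 = -5.4000
ω₂ (FR) = (vx + vy + k·ωz)/r = 0.1320/0.08 = 1.6500
ω₃ (RL) = (vx + vy − k·ωz)/r = -0.7320/0.08 = -9.1500
ω₄ (RR) = (vx − vy + k·ωz)/r = 0.4320/0.08 = 5.4000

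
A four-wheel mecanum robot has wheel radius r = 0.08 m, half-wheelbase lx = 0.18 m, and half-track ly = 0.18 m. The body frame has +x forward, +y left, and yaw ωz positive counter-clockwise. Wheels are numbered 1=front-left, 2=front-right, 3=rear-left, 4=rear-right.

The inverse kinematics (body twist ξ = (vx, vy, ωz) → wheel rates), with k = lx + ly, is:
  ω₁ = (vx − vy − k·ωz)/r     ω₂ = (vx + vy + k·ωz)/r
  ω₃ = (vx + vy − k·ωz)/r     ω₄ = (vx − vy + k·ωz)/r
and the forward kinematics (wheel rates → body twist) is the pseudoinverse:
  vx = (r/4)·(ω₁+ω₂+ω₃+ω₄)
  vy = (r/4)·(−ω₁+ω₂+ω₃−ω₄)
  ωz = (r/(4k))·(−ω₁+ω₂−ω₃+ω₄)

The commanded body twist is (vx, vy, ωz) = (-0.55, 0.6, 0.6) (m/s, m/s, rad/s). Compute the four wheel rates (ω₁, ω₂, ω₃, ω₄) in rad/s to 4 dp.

k = lx + ly = 0.18 + 0.18 = 0.3600;  k·ωz = 0.3600·0.6 = 0.2160
ω₁ (FL) = (vx − vy − k·ωz)/r = -1.3660/0.08 = -17.0750
ω₂ (FR) = (vx + vy + k·ωz)/r = 0.2660/0.08 = 3.3250
ω₃ (RL) = (vx + vy − k·ωz)/r = -0.1660/0.08 = -2.0750
ω₄ (RR) = (vx − vy + k·ωz)/r = -0.9340/0.08 = -11.6750

(-17.0750, 3.3250, -2.0750, -11.6750)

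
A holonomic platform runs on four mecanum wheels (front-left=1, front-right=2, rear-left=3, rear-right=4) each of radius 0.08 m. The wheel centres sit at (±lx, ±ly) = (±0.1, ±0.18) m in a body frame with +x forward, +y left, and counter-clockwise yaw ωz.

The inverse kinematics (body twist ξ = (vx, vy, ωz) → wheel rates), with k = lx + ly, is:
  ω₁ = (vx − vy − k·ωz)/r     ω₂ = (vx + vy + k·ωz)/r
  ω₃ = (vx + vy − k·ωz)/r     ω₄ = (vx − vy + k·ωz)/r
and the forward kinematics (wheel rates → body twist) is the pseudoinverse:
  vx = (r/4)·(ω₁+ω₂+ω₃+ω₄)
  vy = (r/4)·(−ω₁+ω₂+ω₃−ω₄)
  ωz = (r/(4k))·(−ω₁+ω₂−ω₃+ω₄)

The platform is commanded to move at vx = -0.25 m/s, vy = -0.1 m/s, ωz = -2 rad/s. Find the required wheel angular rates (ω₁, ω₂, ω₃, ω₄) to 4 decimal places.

(5.1250, -11.3750, 2.6250, -8.8750)

k = lx + ly = 0.1 + 0.18 = 0.2800;  k·ωz = 0.2800·-2 = -0.5600
ω₁ (FL) = (vx − vy − k·ωz)/r = 0.4100/0.08 = 5.1250
ω₂ (FR) = (vx + vy + k·ωz)/r = -0.9100/0.08 = -11.3750
ω₃ (RL) = (vx + vy − k·ωz)/r = 0.2100/0.08 = 2.6250
ω₄ (RR) = (vx − vy + k·ωz)/r = -0.7100/0.08 = -8.8750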